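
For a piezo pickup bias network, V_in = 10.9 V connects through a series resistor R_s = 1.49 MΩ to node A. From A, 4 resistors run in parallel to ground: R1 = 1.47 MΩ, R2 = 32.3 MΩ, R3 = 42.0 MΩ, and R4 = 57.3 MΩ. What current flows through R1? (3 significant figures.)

I ≈ 3.50 µA

Combine the parallel branches: R_p = (1/1.47 + 1/32.3 + 1/42.0 + 1/57.3)⁻¹ = 1.329 MΩ.
V_A = 10.9 × 1.329/2.819 = 5.139 V.
I(R1) = V_A / R1 = 5.139/1.47 = 3.496 µA.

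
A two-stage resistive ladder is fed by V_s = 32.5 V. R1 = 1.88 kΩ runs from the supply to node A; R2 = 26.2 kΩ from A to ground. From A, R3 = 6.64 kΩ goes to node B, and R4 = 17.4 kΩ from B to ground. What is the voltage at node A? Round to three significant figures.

V_A ≈ 28.3 V

Looking into the second stage from A: R3 + R4 = 24.04 kΩ appears in parallel with R2.
Effective lower resistance at A: R2 ‖ 24.04 = 12.54 kΩ.
So V_A = 32.5 × 0.8696 = 28.26 V.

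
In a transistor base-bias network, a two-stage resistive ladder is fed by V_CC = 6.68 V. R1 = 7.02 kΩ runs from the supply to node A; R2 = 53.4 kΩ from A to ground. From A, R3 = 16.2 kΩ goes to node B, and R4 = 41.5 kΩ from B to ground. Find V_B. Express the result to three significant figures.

Looking into the second stage from A: R3 + R4 = 57.70 kΩ appears in parallel with R2.
Effective lower resistance at A: R2 ‖ 57.70 = 27.73 kΩ.
V_A = 6.68 × 27.73/(7.02 + 27.73) = 5.331 V.
V_B = V_A × 0.7192 = 3.834 V.

V_B ≈ 3.83 V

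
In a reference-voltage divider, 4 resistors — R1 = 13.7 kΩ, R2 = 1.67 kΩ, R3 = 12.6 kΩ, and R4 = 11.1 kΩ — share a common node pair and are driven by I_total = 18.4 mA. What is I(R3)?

Total conductance ΣG = 1/13.7 + 1/1.67 + 1/12.6 + 1/11.1 = 0.8413 (units of 1/kΩ).
Current divider: I(R3) = I_total · G_k/ΣG = 18.4 × (0.07937/0.8413) = 18.4 × 0.09434 = 1.736 mA.

I ≈ 1.74 mA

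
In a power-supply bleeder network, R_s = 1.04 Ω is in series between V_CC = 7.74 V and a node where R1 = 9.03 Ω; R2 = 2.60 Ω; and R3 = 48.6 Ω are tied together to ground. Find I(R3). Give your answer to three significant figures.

I ≈ 0.104 A

Combine the parallel branches: R_p = (1/9.03 + 1/2.60 + 1/48.6)⁻¹ = 1.938 Ω.
Node voltage V_A = V_CC · R_p/(R_s + R_p) = 7.74 × 0.6508 = 5.037 V.
I(R3) = V_A / R3 = 5.037/48.6 = 0.1036 A.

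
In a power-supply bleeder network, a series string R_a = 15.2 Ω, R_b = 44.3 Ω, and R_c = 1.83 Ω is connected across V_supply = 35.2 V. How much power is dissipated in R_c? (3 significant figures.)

P ≈ 0.603 W

Series current I = V_supply/ΣR = 35.2/61.33 = 0.5739 A.
P = I²R = 0.3294 × 1.83 = 0.6028 W.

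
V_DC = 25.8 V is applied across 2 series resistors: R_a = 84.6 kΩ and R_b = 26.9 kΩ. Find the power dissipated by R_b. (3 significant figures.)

The common current is I = 25.8/111.5 = 0.2314 mA.
P(R_b) = I²·R_b = (0.2314)² × 26.9 = 1.440 mW.

P ≈ 1.44 mW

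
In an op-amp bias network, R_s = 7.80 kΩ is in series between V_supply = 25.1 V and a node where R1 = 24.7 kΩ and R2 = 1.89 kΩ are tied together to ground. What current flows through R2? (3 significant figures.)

Combine the parallel branches: R_p = (1/24.7 + 1/1.89)⁻¹ = 1.756 kΩ.
Node voltage V_A = V_supply · R_p/(R_s + R_p) = 25.1 × 0.1837 = 4.612 V.
I(R2) = V_A / R2 = 4.612/1.89 = 2.440 mA.

I ≈ 2.44 mA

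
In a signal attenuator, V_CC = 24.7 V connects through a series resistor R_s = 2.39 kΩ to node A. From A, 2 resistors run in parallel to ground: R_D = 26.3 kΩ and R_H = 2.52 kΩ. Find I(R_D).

I ≈ 0.461 mA

Parallel bank: R_p = 1/(1/26.3 + 1/2.52) = 2.300 kΩ.
V_A = 24.7 × 2.300/4.690 = 12.11 V.
Branch current I = V_A/R_D = 12.11/26.3 = 0.4605 mA.
(Check via current divider: I_total = 5.267 mA; share G_k/ΣG = 0.08744 → same result.)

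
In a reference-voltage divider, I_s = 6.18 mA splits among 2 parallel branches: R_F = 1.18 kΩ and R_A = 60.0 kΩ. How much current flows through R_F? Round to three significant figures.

For two parallel branches, I_k = I_s · (other R)/(sum of R).
So I = 6.18 × 60.0/61.18 = 6.061 mA.

I ≈ 6.06 mA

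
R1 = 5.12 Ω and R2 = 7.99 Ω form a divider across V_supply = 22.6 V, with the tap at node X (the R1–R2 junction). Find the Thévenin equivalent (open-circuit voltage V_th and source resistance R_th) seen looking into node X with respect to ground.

V_th ≈ 13.8 V, R_th ≈ 3.12 Ω

With X open, the divider is unloaded: V_th = 22.6 × 7.99/13.11 = 13.77 V.
With V_supply suppressed (replaced by a short), R_th = R1 ‖ R2 = (5.120 × 7.99)/(5.120 + 7.99) = 3.120 Ω.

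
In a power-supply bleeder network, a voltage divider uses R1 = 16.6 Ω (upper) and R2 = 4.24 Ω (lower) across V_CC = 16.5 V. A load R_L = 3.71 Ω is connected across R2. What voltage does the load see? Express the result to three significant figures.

V_out ≈ 1.76 V

The load sits in parallel with R2, giving an effective lower resistance R2' = R2·R_L/(R2+R_L) = 1.979 Ω.
Voltage divider with the loaded lower leg: V_out = 16.5 × 1.979/(16.6 + 1.979) = 16.5 × 0.1065 = 1.757 V.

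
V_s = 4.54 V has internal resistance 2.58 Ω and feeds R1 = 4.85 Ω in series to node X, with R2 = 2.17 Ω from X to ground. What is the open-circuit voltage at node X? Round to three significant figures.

V_th ≈ 1.03 V

R1' = 2.58 + 4.85 = 7.430 Ω (source resistance + R1).
V_th is the unloaded tap voltage: V_s · R2/(R1'+R2) = 4.54 × 0.2260 = 1.026 V.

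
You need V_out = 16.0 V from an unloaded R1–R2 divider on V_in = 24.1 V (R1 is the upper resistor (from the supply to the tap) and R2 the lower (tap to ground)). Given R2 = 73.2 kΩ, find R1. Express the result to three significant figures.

V_out/V_in = R2/(R1+R2) = 0.6639.
R1 = R2·(1/k − 1) = 73.2 × 0.5063 = 37.06 kΩ.

R1 ≈ 37.1 kΩ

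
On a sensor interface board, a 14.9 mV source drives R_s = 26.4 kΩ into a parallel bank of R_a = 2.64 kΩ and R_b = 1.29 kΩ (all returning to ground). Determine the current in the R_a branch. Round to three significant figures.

I ≈ 0.179 µA

Combine the parallel branches: R_p = (1/2.64 + 1/1.29)⁻¹ = 0.8666 kΩ.
V_A = 14.9 × 0.8666/27.27 = 0.4735 mV.
Branch current I = V_A/R_a = 0.4735/2.64 = 0.1794 µA.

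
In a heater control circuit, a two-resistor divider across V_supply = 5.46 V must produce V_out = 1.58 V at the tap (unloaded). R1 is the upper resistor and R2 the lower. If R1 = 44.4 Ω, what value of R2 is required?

Required fraction k = V_out/V_supply = 0.2894.
Rearranging, R2 = R1·k/(1−k) = 44.4 × 0.4072 = 18.08 Ω.

R2 ≈ 18.1 Ω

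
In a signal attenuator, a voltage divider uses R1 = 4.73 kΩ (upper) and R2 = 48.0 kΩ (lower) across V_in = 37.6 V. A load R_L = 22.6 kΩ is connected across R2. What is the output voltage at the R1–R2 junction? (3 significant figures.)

V_out ≈ 28.7 V

The load sits in parallel with R2, giving an effective lower resistance R2' = R2·R_L/(R2+R_L) = 15.37 kΩ.
Then V_out = V_in · R2'/(R1 + R2') = 37.6 × 15.37/20.10 = 28.75 V.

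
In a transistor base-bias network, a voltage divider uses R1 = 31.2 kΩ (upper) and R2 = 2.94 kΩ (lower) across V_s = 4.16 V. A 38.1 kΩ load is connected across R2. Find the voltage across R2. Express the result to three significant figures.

R2 ‖ R_L = (2.94 × 38.1)/(2.94 + 38.1) = 2.729 kΩ.
Voltage divider with the loaded lower leg: V_out = 4.16 × 2.729/(31.2 + 2.729) = 4.16 × 0.08044 = 0.3346 V.
(Unloaded it would be 0.358 V; the load pulls it down.)

V_out ≈ 0.335 V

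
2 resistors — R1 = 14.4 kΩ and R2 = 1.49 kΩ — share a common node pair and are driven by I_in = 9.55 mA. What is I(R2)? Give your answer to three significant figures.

I ≈ 8.65 mA

For two parallel branches, I_k = I_in · (other R)/(sum of R).
I(R2) = 9.55 × 14.4/(14.4 + 1.49) = 9.55 × 0.9062 = 8.654 mA.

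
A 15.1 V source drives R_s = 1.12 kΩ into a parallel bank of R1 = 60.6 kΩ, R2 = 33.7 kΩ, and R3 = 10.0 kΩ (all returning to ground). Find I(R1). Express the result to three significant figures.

I ≈ 0.214 mA

Combine the parallel branches: R_p = (1/60.6 + 1/33.7 + 1/10.0)⁻¹ = 6.841 kΩ.
Node voltage V_A = V_supply · R_p/(R_s + R_p) = 15.1 × 0.8593 = 12.98 V.
I(R1) = V_A / R1 = 12.98/60.6 = 0.2141 mA.
(Check via current divider: I_total = 1.897 mA; share G_k/ΣG = 0.1129 → same result.)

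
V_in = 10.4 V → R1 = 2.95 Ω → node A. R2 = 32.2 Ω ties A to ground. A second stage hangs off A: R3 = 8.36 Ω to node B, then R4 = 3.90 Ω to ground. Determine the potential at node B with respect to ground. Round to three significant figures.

Looking into the second stage from A: R3 + R4 = 12.26 Ω appears in parallel with R2.
Effective lower resistance at A: R2 ‖ 12.26 = 8.879 Ω.
So V_A = 10.4 × 0.7506 = 7.806 V.
Then the unloaded second divider: V_B = V_A × R4/(R3+R4) = 7.806 × 0.3181 = 2.483 V.

V_B ≈ 2.48 V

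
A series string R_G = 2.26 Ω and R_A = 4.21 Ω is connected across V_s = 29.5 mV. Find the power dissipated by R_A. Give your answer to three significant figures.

P ≈ 87.5 µW

Series current I = V_s/ΣR = 29.5/6.470 = 4.560 mA.
P = I²R = 20.79 × 4.21 = 87.52 µW.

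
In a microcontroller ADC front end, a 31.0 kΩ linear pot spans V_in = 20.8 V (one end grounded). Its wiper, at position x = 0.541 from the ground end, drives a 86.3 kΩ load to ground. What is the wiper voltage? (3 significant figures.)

V_out ≈ 10.3 V

Split the track: R_lower = x·R_p = 16.77 kΩ, R_upper = (1−x)·R_p = 14.23 kΩ.
(x·R_p) ‖ R_L = 14.04 kΩ.
Loaded-divider output: V_out = 20.8 × 0.4967 = 10.33 V.
(Unloaded: V_out = x·V_in = 11.3 V.)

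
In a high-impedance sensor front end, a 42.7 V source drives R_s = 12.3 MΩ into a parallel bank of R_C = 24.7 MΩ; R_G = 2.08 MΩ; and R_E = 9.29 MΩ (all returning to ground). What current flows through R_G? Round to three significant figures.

I ≈ 2.35 µA

Equivalent of the parallel group: R_p = 1.590 MΩ.
Node voltage V_A = V_supply · R_p/(R_s + R_p) = 42.7 × 0.1145 = 4.888 V.
Branch current I = V_A/R_G = 4.888/2.08 = 2.350 µA.
(Equivalently: I_total = 3.074 µA, then current-divider fraction G_k/ΣG = 0.7645.)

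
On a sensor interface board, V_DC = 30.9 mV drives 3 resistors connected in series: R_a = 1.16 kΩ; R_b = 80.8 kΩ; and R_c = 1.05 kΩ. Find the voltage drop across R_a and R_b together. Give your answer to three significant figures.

ΣR = 1.16 + 80.8 + 1.05 = 83.01 kΩ.
R_{R_a..R_b} = 1.16 + 80.8 = 81.96 kΩ.
Voltage divider: V = V_DC · (81.96 / 83.01) = 30.9 × 0.9874 = 30.51 mV.

V ≈ 30.5 mV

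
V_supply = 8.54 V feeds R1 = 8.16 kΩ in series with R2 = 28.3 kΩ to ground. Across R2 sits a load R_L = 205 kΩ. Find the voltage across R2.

V_out ≈ 6.43 V

First combine the lower leg with the load: R2 ‖ R_L = 24.87 kΩ.
Now apply the divider: V_out = 8.54 × 0.7529 = 6.430 V.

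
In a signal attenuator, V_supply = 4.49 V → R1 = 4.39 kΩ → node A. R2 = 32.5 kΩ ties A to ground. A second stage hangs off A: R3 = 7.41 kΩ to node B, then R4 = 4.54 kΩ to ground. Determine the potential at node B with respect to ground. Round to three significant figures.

Node A sees R2 in parallel with the series input of stage 2, R3 + R4 = 11.95 kΩ.
R2 ‖ (R3+R4) = 8.737 kΩ.
So V_A = 4.49 × 0.6656 = 2.988 V.
Stage 2 is unloaded, so V_B = V_A · R4/(R3+R4) = 2.988 × 4.54/11.95 = 1.135 V.

V_B ≈ 1.14 V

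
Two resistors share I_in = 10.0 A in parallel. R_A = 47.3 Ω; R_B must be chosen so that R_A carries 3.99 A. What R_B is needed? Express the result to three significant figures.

R_B ≈ 31.4 Ω

The fraction through R_A equals R_B/(R_A+R_B).
3.99/10.0 = R_B/(R_A + R_B) → R_B = R_A · (0.3990)/(1 − 0.3990) = 47.3 × 0.6639 = 31.40 Ω.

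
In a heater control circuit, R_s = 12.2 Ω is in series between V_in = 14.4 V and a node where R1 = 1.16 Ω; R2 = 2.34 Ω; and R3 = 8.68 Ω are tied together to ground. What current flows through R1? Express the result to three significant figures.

Parallel bank: R_p = 1/(1/1.16 + 1/2.34 + 1/8.68) = 0.7119 Ω.
V_A = 14.4 × 0.7119/12.91 = 0.7940 V.
I(R1) = V_A / R1 = 0.7940/1.16 = 0.6845 A.

I ≈ 0.684 A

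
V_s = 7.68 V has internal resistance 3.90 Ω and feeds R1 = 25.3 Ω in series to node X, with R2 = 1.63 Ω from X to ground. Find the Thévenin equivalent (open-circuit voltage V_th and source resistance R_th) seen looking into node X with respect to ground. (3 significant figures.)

V_th ≈ 0.406 V, R_th ≈ 1.54 Ω

R1' = 3.90 + 25.3 = 29.20 Ω (source resistance + R1).
Open-circuit (no load on X): V_th = V_s · R2/(R1' + R2) = 7.68 × 1.63/(29.20 + 1.63) = 0.4060 V.
Zeroing V_s shorts the top of R1' to ground, so R_th = R1' ‖ R2 = 1.544 Ω.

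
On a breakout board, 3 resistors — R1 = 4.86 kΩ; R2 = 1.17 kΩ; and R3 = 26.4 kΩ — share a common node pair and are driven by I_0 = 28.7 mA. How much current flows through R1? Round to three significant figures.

Conductances: ΣG = 1/4.86 + 1/1.17 + 1/26.4 = 1.098 (1/kΩ).
By the current-divider rule, I = I_0 · G_k/ΣG = 28.7 × 0.1873 = 5.377 mA.

I ≈ 5.38 mA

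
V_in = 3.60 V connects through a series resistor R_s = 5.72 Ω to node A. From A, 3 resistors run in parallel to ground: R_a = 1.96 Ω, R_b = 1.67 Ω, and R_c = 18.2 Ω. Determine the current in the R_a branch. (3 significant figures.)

I ≈ 0.240 A

Equivalent of the parallel group: R_p = 0.8591 Ω.
Node voltage V_A = V_in · R_p/(R_s + R_p) = 3.60 × 0.1306 = 0.4701 V.
I(R_a) = V_A / R_a = 0.4701/1.96 = 0.2399 A.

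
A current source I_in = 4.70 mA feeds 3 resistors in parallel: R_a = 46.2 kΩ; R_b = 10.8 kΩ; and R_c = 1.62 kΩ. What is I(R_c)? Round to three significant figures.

Total conductance ΣG = 1/46.2 + 1/10.8 + 1/1.62 = 0.7315 (units of 1/kΩ).
By the current-divider rule, I = I_in · G_k/ΣG = 4.70 × 0.8438 = 3.966 mA.

I ≈ 3.97 mA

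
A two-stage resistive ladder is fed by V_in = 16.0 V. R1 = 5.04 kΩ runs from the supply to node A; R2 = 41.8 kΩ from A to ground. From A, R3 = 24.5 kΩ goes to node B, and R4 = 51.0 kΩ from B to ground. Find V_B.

Node A sees R2 in parallel with the series input of stage 2, R3 + R4 = 75.50 kΩ.
Effective lower resistance at A: R2 ‖ 75.50 = 26.90 kΩ.
So V_A = 16.0 × 0.8422 = 13.48 V.
V_B = V_A × 0.6755 = 9.103 V.

V_B ≈ 9.10 V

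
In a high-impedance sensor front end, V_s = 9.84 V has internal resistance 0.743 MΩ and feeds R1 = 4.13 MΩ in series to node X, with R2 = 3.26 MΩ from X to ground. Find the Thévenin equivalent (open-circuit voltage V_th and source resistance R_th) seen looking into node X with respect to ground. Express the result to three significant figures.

R1' = 0.743 + 4.13 = 4.873 MΩ (source resistance + R1).
Open-circuit (no load on X): V_th = V_s · R2/(R1' + R2) = 9.84 × 3.26/(4.873 + 3.26) = 3.944 V.
Looking into X with the source shorted: R_th = R1'·R2/(R1'+R2) = 4.873 × 3.26/8.133 = 1.953 MΩ.

V_th ≈ 3.94 V, R_th ≈ 1.95 MΩ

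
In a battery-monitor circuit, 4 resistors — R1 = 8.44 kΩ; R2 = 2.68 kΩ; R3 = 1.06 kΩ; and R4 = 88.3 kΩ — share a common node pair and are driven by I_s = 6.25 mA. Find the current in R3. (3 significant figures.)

ΣG = 1/8.44 + 1/2.68 + 1/1.06 + 1/88.3 = 1.446.
By the current-divider rule, I = I_s · G_k/ΣG = 6.25 × 0.6523 = 4.077 mA.

I ≈ 4.08 mA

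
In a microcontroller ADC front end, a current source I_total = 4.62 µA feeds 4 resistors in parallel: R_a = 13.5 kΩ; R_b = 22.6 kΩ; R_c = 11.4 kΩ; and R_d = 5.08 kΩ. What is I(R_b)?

I ≈ 0.507 µA

Conductances: ΣG = 1/13.5 + 1/22.6 + 1/11.4 + 1/5.08 = 0.4029 (1/kΩ).
Current divider: I(R_b) = I_total · G_k/ΣG = 4.62 × (0.04425/0.4029) = 4.62 × 0.1098 = 0.5074 µA.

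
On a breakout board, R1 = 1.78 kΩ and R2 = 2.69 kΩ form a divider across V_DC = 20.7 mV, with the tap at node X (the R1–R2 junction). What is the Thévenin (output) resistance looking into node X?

R_th ≈ 1.07 kΩ

Zeroing V_DC shorts the top of R1 to ground, so R_th = R1 ‖ R2 = 1.071 kΩ.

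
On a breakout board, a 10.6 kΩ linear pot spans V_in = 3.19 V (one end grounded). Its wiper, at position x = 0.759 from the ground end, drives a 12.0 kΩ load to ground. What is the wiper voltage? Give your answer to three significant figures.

V_out ≈ 2.08 V

The pot divides into 2.555 kΩ above the wiper and 8.045 kΩ below.
(x·R_p) ‖ R_L = 4.816 kΩ.
V_out = 3.19 × 4.816/(2.555 + 4.816) = 2.084 V.
(Unloaded: V_out = x·V_in = 2.42 V.)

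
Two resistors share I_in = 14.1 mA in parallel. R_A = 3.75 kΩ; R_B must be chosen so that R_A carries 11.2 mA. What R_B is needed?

The fraction through R_A equals R_B/(R_A+R_B).
11.2/14.1 = R_B/(R_A + R_B) → R_B = R_A · (0.7943)/(1 − 0.7943) = 3.75 × 3.862 = 14.48 kΩ.

R_B ≈ 14.5 kΩ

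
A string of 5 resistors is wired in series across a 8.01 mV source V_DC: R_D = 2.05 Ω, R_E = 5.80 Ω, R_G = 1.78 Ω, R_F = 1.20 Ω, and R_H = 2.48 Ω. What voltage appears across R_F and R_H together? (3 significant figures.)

ΣR = 2.05 + 5.80 + 1.78 + 1.20 + 2.48 = 13.31 Ω.
R_{R_F..R_H} = 1.20 + 2.48 = 3.680 Ω.
V = V_DC · R/ΣR = 8.01 × 0.2765 = 2.215 mV.

V ≈ 2.21 mV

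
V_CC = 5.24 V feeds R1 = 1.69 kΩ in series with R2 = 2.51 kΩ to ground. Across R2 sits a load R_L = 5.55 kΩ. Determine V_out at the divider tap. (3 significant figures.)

V_out ≈ 2.65 V

First combine the lower leg with the load: R2 ‖ R_L = 1.728 kΩ.
Voltage divider with the loaded lower leg: V_out = 5.24 × 1.728/(1.69 + 1.728) = 5.24 × 0.5056 = 2.649 V.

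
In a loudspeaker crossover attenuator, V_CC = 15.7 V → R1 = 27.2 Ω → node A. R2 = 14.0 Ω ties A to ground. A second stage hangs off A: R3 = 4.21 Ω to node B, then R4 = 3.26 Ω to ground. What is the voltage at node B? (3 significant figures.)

Node A sees R2 in parallel with the series input of stage 2, R3 + R4 = 7.470 Ω.
Effective lower resistance at A: R2 ‖ 7.470 = 4.871 Ω.
First divider: V_A = V_CC · 4.871/(27.2 + 4.871) = 2.385 V.
V_B = V_A × 0.4364 = 1.041 V.

V_B ≈ 1.04 V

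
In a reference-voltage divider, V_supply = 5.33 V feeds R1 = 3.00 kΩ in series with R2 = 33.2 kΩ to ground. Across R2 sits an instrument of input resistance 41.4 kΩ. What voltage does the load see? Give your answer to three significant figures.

First combine the lower leg with the load: R2 ‖ R_L = 18.42 kΩ.
Now apply the divider: V_out = 5.33 × 0.8600 = 4.584 V.

V_out ≈ 4.58 V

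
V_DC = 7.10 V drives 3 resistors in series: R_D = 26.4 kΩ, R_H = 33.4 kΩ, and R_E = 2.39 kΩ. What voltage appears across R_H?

V ≈ 3.81 V

Series total: ΣR = 26.4 + 33.4 + 2.39 = 62.19 kΩ.
By the voltage-divider rule, V = 7.10 × 33.40/62.19 = 3.813 V.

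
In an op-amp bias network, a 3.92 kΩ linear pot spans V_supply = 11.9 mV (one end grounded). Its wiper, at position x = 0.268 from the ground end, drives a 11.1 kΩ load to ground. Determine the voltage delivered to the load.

V_out ≈ 2.98 mV

Split the track: R_lower = x·R_p = 1.051 kΩ, R_upper = (1−x)·R_p = 2.869 kΩ.
Lower segment in parallel with the load: 1.051 ‖ 11.1 = 0.9597 kΩ.
V_out = 11.9 × 0.9597/(2.869 + 0.9597) = 2.983 mV.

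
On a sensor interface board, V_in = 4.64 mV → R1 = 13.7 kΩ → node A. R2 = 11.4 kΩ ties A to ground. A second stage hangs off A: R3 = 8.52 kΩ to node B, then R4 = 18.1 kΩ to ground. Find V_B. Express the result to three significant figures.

The second stage (R3 + R4 = 26.62 kΩ) loads node A in parallel with R2.
Effective lower resistance at A: R2 ‖ 26.62 = 7.982 kΩ.
So V_A = 4.64 × 0.3681 = 1.708 mV.
V_B = V_A × 0.6799 = 1.161 mV.

V_B ≈ 1.16 mV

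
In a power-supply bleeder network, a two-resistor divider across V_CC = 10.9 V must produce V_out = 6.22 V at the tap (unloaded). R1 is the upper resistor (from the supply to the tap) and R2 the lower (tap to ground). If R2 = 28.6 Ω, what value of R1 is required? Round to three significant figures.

V_out/V_CC = R2/(R1+R2) = 0.5706.
R1 = R2·(1/k − 1) = 28.6 × 0.7524 = 21.52 Ω.

R1 ≈ 21.5 Ω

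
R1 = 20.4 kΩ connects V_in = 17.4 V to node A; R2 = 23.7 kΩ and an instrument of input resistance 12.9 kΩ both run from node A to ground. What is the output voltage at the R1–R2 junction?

R2 ‖ R_L = (23.7 × 12.9)/(23.7 + 12.9) = 8.353 kΩ.
Voltage divider with the loaded lower leg: V_out = 17.4 × 8.353/(20.4 + 8.353) = 17.4 × 0.2905 = 5.055 V.
(Unloaded it would be 9.35 V; the load pulls it down.)

V_out ≈ 5.05 V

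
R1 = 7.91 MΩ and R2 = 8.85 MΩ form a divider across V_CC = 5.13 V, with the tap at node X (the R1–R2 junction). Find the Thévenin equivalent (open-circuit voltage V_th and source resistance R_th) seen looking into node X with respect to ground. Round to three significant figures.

V_th is the unloaded tap voltage: V_CC · R2/(R1+R2) = 5.13 × 0.5280 = 2.709 V.
Zeroing V_CC shorts the top of R1 to ground, so R_th = R1 ‖ R2 = 4.177 MΩ.

V_th ≈ 2.71 V, R_th ≈ 4.18 MΩ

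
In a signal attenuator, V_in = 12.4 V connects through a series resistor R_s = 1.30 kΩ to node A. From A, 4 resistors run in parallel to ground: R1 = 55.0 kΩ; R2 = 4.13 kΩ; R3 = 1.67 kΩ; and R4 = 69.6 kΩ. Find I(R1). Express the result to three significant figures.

Equivalent of the parallel group: R_p = 1.145 kΩ.
V_A by voltage divider: V_A = 12.4 × 1.145/(1.30 + 1.145) = 5.807 V.
Branch current I = V_A/R1 = 5.807/55.0 = 0.1056 mA.

I ≈ 0.106 mA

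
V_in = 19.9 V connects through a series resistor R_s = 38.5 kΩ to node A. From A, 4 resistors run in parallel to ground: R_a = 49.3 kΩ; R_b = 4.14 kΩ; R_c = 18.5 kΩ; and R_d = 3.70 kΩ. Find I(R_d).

Combine the parallel branches: R_p = (1/49.3 + 1/4.14 + 1/18.5 + 1/3.70)⁻¹ = 1.706 kΩ.
V_A = 19.9 × 1.706/40.21 = 0.8444 V.
Branch current I = V_A/R_d = 0.8444/3.70 = 0.2282 mA.

I ≈ 0.228 mA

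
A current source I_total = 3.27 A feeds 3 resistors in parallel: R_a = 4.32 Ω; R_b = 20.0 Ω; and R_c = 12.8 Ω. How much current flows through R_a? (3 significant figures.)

Total conductance ΣG = 1/4.32 + 1/20.0 + 1/12.8 = 0.3596 (units of 1/Ω).
By the current-divider rule, I = I_total · G_k/ΣG = 3.27 × 0.6437 = 2.105 A.

I ≈ 2.10 A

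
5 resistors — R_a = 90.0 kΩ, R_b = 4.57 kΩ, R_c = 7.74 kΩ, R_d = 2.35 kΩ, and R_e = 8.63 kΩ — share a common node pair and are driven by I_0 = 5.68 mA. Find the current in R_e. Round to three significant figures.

Total conductance ΣG = 1/90.0 + 1/4.57 + 1/7.74 + 1/2.35 + 1/8.63 = 0.9005 (units of 1/kΩ).
By the current-divider rule, I = I_0 · G_k/ΣG = 5.68 × 0.1287 = 0.7309 mA.

I ≈ 0.731 mA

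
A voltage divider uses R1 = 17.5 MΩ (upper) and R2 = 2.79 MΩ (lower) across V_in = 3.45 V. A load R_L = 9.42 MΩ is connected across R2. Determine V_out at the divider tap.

V_out ≈ 0.378 V

First combine the lower leg with the load: R2 ‖ R_L = 2.152 MΩ.
Then V_out = V_in · R2'/(R1 + R2') = 3.45 × 2.152/19.65 = 0.3779 V.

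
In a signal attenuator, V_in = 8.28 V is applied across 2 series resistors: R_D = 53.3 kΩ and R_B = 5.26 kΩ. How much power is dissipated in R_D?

Series current I = V_in/ΣR = 8.28/58.56 = 0.1414 mA.
P = I²R = 0.01999 × 53.3 = 1.066 mW.

P ≈ 1.07 mW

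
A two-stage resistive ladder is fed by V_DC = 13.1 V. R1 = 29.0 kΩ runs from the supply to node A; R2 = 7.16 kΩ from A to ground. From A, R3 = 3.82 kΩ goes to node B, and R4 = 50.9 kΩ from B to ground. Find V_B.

V_B ≈ 2.18 V

Node A sees R2 in parallel with the series input of stage 2, R3 + R4 = 54.72 kΩ.
Effective lower resistance at A: R2 ‖ 54.72 = 6.332 kΩ.
First divider: V_A = V_DC · 6.332/(29.0 + 6.332) = 2.348 V.
Then the unloaded second divider: V_B = V_A × R4/(R3+R4) = 2.348 × 0.9302 = 2.184 V.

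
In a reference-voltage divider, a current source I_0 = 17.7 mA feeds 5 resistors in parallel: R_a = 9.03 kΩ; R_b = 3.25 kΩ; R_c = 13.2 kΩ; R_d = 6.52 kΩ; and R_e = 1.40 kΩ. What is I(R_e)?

I ≈ 9.28 mA

ΣG = 1/9.03 + 1/3.25 + 1/13.2 + 1/6.52 + 1/1.40 = 1.362.
R_e takes the fraction G_k/ΣG = 0.7143/1.362 = 0.5245, so I = 17.7 × 0.5245 = 9.284 mA.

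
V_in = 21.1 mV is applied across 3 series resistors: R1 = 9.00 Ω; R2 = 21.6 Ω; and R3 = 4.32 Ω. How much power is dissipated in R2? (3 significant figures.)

ΣR = 34.92 Ω → I = 21.1/34.92 = 0.6042 mA.
P(R2) = I²·R2 = (0.6042)² × 21.6 = 7.886 µW.

P ≈ 7.89 µW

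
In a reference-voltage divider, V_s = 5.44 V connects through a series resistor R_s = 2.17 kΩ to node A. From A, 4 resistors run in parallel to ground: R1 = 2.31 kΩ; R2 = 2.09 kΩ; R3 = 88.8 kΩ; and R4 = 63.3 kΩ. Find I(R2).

I ≈ 0.857 mA

Parallel bank: R_p = 1/(1/2.31 + 1/2.09 + 1/88.8 + 1/63.3) = 1.066 kΩ.
V_A by voltage divider: V_A = 5.44 × 1.066/(2.17 + 1.066) = 1.792 V.
Branch current I = V_A/R2 = 1.792/2.09 = 0.8572 mA.
(Equivalently: I_total = 1.681 mA, then current-divider fraction G_k/ΣG = 0.5099.)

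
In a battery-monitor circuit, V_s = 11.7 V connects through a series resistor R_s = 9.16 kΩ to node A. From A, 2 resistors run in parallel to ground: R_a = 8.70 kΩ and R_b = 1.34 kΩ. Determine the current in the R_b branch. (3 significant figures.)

I ≈ 0.982 mA

Parallel bank: R_p = 1/(1/8.70 + 1/1.34) = 1.161 kΩ.
V_A = 11.7 × 1.161/10.32 = 1.316 V.
I(R_b) = V_A / R_b = 1.316/1.34 = 0.9823 mA.
(Equivalently: I_total = 1.134 mA, then current-divider fraction G_k/ΣG = 0.8665.)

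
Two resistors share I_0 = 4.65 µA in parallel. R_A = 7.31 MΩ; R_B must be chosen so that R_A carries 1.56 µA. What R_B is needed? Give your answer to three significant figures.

R_B ≈ 3.69 MΩ

The fraction through R_A equals R_B/(R_A+R_B).
With f = 0.3355, R_B = R_A · f/(1−f) = 7.31 × 0.5049 = 3.690 MΩ.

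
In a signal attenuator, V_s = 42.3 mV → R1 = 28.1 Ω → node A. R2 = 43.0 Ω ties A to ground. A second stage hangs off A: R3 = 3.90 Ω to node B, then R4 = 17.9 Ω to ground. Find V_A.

The second stage (R3 + R4 = 21.80 Ω) loads node A in parallel with R2.
R2 ‖ (R3+R4) = 14.47 Ω.
V_A = 42.3 × 14.47/(28.1 + 14.47) = 14.38 mV.

V_A ≈ 14.4 mV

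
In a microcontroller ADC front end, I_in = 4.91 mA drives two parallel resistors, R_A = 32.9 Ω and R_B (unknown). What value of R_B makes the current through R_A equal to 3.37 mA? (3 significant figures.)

R_B ≈ 72.0 Ω

In a two-way split, I_A/I_in = R_B/(R_A + R_B).
3.37/4.91 = R_B/(R_A + R_B) → R_B = R_A · (0.6864)/(1 − 0.6864) = 32.9 × 2.188 = 72.00 Ω.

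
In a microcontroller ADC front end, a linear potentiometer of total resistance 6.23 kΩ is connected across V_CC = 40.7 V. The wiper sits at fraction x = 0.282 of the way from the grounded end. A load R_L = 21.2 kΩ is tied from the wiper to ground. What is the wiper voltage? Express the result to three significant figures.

V_out ≈ 10.8 V

Split the track: R_lower = x·R_p = 1.757 kΩ, R_upper = (1−x)·R_p = 4.473 kΩ.
Lower segment in parallel with the load: 1.757 ‖ 21.2 = 1.622 kΩ.
Loaded-divider output: V_out = 40.7 × 0.2662 = 10.83 V.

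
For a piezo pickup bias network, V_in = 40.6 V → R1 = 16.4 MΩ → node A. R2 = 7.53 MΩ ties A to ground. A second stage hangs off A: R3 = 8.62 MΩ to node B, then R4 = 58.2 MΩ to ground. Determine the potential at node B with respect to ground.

The second stage (R3 + R4 = 66.82 MΩ) loads node A in parallel with R2.
R2 ‖ (R3+R4) = 6.767 MΩ.
First divider: V_A = V_in · 6.767/(16.4 + 6.767) = 11.86 V.
V_B = V_A × 0.8710 = 10.33 V.

V_B ≈ 10.3 V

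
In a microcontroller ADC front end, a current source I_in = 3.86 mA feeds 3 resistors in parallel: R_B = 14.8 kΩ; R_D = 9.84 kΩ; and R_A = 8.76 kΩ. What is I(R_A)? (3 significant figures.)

I ≈ 1.56 mA

Total conductance ΣG = 1/14.8 + 1/9.84 + 1/8.76 = 0.2833 (units of 1/kΩ).
By the current-divider rule, I = I_in · G_k/ΣG = 3.86 × 0.4029 = 1.555 mA.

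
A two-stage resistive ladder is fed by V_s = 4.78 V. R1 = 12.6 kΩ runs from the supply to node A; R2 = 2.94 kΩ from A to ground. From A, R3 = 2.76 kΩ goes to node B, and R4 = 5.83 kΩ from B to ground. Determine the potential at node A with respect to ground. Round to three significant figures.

Node A sees R2 in parallel with the series input of stage 2, R3 + R4 = 8.590 kΩ.
Effective lower resistance at A: R2 ‖ 8.590 = 2.190 kΩ.
V_A = 4.78 × 2.190/(12.6 + 2.190) = 0.7079 V.

V_A ≈ 0.708 V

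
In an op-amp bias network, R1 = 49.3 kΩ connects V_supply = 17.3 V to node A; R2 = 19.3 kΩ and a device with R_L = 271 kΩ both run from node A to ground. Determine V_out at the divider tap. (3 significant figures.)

R2 ‖ R_L = (19.3 × 271)/(19.3 + 271) = 18.02 kΩ.
Then V_out = V_supply · R2'/(R1 + R2') = 17.3 × 18.02/67.32 = 4.630 V.
(Unloaded it would be 4.87 V; the load pulls it down.)

V_out ≈ 4.63 V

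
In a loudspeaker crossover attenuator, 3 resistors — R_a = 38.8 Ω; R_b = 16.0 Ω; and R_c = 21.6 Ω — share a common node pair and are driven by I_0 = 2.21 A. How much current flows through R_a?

I ≈ 0.423 A

ΣG = 1/38.8 + 1/16.0 + 1/21.6 = 0.1346.
R_a takes the fraction G_k/ΣG = 0.02577/0.1346 = 0.1915, so I = 2.21 × 0.1915 = 0.4233 A.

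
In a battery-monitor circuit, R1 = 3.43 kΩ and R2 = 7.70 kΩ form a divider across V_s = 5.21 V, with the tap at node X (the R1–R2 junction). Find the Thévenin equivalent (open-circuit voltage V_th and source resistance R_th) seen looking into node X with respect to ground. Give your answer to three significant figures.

Open-circuit (no load on X): V_th = V_s · R2/(R1 + R2) = 5.21 × 7.70/(3.430 + 7.70) = 3.604 V.
Looking into X with the source shorted: R_th = R1·R2/(R1+R2) = 3.430 × 7.70/11.13 = 2.373 kΩ.

V_th ≈ 3.60 V, R_th ≈ 2.37 kΩ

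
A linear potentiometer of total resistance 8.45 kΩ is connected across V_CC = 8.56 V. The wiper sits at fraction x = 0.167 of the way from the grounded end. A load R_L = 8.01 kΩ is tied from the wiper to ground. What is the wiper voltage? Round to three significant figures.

Split the track: R_lower = x·R_p = 1.411 kΩ, R_upper = (1−x)·R_p = 7.039 kΩ.
(x·R_p) ‖ R_L = 1.200 kΩ.
V_out = 8.56 × 1.200/(7.039 + 1.200) = 1.247 V.

V_out ≈ 1.25 V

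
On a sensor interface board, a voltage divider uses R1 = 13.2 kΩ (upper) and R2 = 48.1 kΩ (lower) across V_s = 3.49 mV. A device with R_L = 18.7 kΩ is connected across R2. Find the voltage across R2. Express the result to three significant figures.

V_out ≈ 1.76 mV

First combine the lower leg with the load: R2 ‖ R_L = 13.47 kΩ.
Now apply the divider: V_out = 3.49 × 0.5050 = 1.762 mV.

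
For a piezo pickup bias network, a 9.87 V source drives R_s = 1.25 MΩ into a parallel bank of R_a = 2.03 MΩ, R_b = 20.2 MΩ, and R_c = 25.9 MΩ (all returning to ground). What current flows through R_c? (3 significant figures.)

Parallel bank: R_p = 1/(1/2.03 + 1/20.2 + 1/25.9) = 1.722 MΩ.
V_A = 9.87 × 1.722/2.972 = 5.719 V.
I(R_c) = V_A / R_c = 5.719/25.9 = 0.2208 µA.

I ≈ 0.221 µA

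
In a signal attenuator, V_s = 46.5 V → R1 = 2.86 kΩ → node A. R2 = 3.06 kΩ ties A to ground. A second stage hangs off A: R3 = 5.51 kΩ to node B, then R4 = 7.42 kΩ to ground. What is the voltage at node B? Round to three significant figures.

Looking into the second stage from A: R3 + R4 = 12.93 kΩ appears in parallel with R2.
R2 ‖ (R3+R4) = 2.474 kΩ.
So V_A = 46.5 × 0.4639 = 21.57 V.
Stage 2 is unloaded, so V_B = V_A · R4/(R3+R4) = 21.57 × 7.42/12.93 = 12.38 V.

V_B ≈ 12.4 V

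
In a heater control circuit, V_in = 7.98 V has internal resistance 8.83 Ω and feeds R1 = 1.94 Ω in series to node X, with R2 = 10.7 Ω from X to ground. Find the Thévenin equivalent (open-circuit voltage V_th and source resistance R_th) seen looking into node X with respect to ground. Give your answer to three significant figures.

R1' = 8.83 + 1.94 = 10.77 Ω (source resistance + R1).
Open-circuit (no load on X): V_th = V_in · R2/(R1' + R2) = 7.98 × 10.7/(10.77 + 10.7) = 3.977 V.
Zeroing V_in shorts the top of R1' to ground, so R_th = R1' ‖ R2 = 5.367 Ω.

V_th ≈ 3.98 V, R_th ≈ 5.37 Ω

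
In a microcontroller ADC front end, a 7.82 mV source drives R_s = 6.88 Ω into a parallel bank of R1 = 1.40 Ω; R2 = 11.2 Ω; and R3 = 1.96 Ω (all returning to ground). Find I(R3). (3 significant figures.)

Combine the parallel branches: R_p = (1/1.40 + 1/11.2 + 1/1.96)⁻¹ = 0.7612 Ω.
Node voltage V_A = V_in · R_p/(R_s + R_p) = 7.82 × 0.09961 = 0.7790 mV.
I(R3) = V_A / R3 = 0.7790/1.96 = 0.3974 mA.

I ≈ 0.397 mA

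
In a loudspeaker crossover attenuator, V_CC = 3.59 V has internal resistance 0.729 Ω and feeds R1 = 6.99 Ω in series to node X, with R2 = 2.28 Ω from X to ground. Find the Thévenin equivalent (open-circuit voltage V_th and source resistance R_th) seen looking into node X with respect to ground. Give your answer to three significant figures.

V_th ≈ 0.819 V, R_th ≈ 1.76 Ω

R1' = 0.729 + 6.99 = 7.719 Ω (source resistance + R1).
V_th is the unloaded tap voltage: V_CC · R2/(R1'+R2) = 3.59 × 0.2280 = 0.8186 V.
Looking into X with the source shorted: R_th = R1'·R2/(R1'+R2) = 7.719 × 2.28/9.999 = 1.760 Ω.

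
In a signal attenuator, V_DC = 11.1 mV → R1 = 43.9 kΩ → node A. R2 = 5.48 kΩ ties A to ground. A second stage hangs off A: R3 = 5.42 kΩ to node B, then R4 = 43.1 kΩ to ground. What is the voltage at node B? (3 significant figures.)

V_B ≈ 0.994 mV

The second stage (R3 + R4 = 48.52 kΩ) loads node A in parallel with R2.
R2 ‖ (R3+R4) = 4.924 kΩ.
So V_A = 11.1 × 0.1008 = 1.119 mV.
Stage 2 is unloaded, so V_B = V_A · R4/(R3+R4) = 1.119 × 43.1/48.52 = 0.9944 mV.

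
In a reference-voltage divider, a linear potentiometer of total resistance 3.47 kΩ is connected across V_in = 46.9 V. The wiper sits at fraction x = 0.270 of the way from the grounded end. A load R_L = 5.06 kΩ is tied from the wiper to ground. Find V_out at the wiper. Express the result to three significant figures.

V_out ≈ 11.2 V

Split the track: R_lower = x·R_p = 0.9369 kΩ, R_upper = (1−x)·R_p = 2.533 kΩ.
R_L loads the lower segment: effective lower R = 0.7905 kΩ.
V_out = 46.9 × 0.7905/(2.533 + 0.7905) = 11.16 V.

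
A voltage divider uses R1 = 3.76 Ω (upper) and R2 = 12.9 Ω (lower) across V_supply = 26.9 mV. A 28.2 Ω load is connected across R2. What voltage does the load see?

First combine the lower leg with the load: R2 ‖ R_L = 8.851 Ω.
Voltage divider with the loaded lower leg: V_out = 26.9 × 8.851/(3.76 + 8.851) = 26.9 × 0.7018 = 18.88 mV.
(Unloaded it would be 20.8 mV; the load pulls it down.)

V_out ≈ 18.9 mV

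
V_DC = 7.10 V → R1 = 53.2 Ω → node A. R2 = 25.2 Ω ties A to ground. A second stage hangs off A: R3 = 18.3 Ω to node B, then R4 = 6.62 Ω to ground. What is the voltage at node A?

The second stage (R3 + R4 = 24.92 Ω) loads node A in parallel with R2.
Effective lower resistance at A: R2 ‖ 24.92 = 12.53 Ω.
First divider: V_A = V_DC · 12.53/(53.2 + 12.53) = 1.353 V.

V_A ≈ 1.35 V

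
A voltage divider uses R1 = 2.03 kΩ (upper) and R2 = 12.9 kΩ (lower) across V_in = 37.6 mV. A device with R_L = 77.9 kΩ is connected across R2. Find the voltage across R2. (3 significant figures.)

R2 ‖ R_L = (12.9 × 77.9)/(12.9 + 77.9) = 11.07 kΩ.
Now apply the divider: V_out = 37.6 × 0.8450 = 31.77 mV.
(Unloaded it would be 32.5 mV; the load pulls it down.)

V_out ≈ 31.8 mV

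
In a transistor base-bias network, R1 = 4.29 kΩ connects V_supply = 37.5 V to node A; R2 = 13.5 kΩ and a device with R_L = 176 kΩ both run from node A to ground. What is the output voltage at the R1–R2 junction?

The load sits in parallel with R2, giving an effective lower resistance R2' = R2·R_L/(R2+R_L) = 12.54 kΩ.
Then V_out = V_supply · R2'/(R1 + R2') = 37.5 × 12.54/16.83 = 27.94 V.
(Unloaded it would be 28.5 V; the load pulls it down.)

V_out ≈ 27.9 V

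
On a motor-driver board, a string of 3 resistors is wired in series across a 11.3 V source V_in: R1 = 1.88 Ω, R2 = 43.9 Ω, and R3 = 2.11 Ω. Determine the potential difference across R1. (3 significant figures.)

V ≈ 0.444 V

Series total: ΣR = 1.88 + 43.9 + 2.11 = 47.89 Ω.
Voltage divider: V = V_in · (1.880 / 47.89) = 11.3 × 0.03926 = 0.4436 V.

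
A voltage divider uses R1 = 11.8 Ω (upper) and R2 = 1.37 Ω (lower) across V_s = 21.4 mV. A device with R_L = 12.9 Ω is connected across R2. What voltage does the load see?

The load sits in parallel with R2, giving an effective lower resistance R2' = R2·R_L/(R2+R_L) = 1.238 Ω.
Now apply the divider: V_out = 21.4 × 0.09499 = 2.033 mV.

V_out ≈ 2.03 mV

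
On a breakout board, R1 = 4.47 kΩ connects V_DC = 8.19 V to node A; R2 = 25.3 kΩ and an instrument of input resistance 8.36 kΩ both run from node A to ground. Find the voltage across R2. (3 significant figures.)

First combine the lower leg with the load: R2 ‖ R_L = 6.284 kΩ.
Voltage divider with the loaded lower leg: V_out = 8.19 × 6.284/(4.47 + 6.284) = 8.19 × 0.5843 = 4.786 V.
(Unloaded it would be 6.96 V; the load pulls it down.)

V_out ≈ 4.79 V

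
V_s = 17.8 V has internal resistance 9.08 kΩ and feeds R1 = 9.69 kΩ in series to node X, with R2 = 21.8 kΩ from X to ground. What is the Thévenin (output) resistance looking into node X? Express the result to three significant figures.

R1' = 9.08 + 9.69 = 18.77 kΩ (source resistance + R1).
Looking into X with the source shorted: R_th = R1'·R2/(R1'+R2) = 18.77 × 21.8/40.57 = 10.09 kΩ.

R_th ≈ 10.1 kΩ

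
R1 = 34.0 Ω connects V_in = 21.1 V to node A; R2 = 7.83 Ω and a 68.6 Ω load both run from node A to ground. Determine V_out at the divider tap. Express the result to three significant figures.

V_out ≈ 3.61 V

R2 ‖ R_L = (7.83 × 68.6)/(7.83 + 68.6) = 7.028 Ω.
Voltage divider with the loaded lower leg: V_out = 21.1 × 7.028/(34.0 + 7.028) = 21.1 × 0.1713 = 3.614 V.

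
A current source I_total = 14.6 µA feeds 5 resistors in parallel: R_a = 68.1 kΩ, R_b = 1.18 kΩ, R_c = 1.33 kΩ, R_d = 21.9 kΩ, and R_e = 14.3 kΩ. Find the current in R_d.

I ≈ 0.385 µA

ΣG = 1/68.1 + 1/1.18 + 1/1.33 + 1/21.9 + 1/14.3 = 1.730.
Current divider: I(R_d) = I_total · G_k/ΣG = 14.6 × (0.04566/1.730) = 14.6 × 0.02640 = 0.3854 µA.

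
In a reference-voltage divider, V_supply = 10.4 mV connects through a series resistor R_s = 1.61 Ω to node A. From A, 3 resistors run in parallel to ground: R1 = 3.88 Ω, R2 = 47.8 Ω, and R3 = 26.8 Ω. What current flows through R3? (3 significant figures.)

Combine the parallel branches: R_p = (1/3.88 + 1/47.8 + 1/26.8)⁻¹ = 3.165 Ω.
Node voltage V_A = V_supply · R_p/(R_s + R_p) = 10.4 × 0.6628 = 6.893 mV.
Branch current I = V_A/R3 = 6.893/26.8 = 0.2572 mA.

I ≈ 0.257 mA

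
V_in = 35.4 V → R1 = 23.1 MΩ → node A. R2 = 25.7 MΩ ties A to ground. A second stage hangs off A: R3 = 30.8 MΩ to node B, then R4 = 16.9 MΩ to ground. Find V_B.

V_B ≈ 5.26 V

The second stage (R3 + R4 = 47.70 MΩ) loads node A in parallel with R2.
Effective lower resistance at A: R2 ‖ 47.70 = 16.70 MΩ.
First divider: V_A = V_in · 16.70/(23.1 + 16.70) = 14.85 V.
Stage 2 is unloaded, so V_B = V_A · R4/(R3+R4) = 14.85 × 16.9/47.70 = 5.263 V.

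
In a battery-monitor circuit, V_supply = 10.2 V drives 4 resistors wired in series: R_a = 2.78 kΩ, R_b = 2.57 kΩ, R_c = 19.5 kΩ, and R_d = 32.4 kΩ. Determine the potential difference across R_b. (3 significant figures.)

V ≈ 0.458 V

Total series resistance ΣR = 2.78 + 2.57 + 19.5 + 32.4 = 57.25 kΩ.
Voltage divider: V = V_supply · (2.570 / 57.25) = 10.2 × 0.04489 = 0.4579 V.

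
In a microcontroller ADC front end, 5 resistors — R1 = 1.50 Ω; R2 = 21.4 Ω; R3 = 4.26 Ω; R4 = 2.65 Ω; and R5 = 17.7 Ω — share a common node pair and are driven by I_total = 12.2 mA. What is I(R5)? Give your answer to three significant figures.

I ≈ 0.499 mA

Conductances: ΣG = 1/1.50 + 1/21.4 + 1/4.26 + 1/2.65 + 1/17.7 = 1.382 (1/Ω).
Current divider: I(R5) = I_total · G_k/ΣG = 12.2 × (0.05650/1.382) = 12.2 × 0.04088 = 0.4987 mA.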